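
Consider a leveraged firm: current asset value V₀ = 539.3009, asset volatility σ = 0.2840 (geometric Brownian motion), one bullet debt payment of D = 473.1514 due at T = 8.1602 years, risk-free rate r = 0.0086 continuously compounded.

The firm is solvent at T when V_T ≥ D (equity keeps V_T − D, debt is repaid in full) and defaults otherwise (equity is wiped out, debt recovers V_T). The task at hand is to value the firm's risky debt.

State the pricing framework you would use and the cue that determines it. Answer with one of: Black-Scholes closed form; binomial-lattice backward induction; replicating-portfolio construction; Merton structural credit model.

framework: Merton structural credit model

Key observation: a levered firm with one bullet debt due at 8.1602 years is the canonical structural-credit setup: equity is a call on the firm's assets struck at the face value.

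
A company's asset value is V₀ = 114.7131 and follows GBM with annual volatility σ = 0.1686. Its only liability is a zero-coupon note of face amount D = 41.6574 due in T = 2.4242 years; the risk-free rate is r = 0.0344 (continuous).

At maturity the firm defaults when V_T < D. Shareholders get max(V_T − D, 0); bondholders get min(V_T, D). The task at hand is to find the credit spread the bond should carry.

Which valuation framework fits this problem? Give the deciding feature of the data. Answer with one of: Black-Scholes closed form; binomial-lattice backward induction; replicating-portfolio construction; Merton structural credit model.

Key observation: the asked-for credit quantity lives on the firm's capital structure — asset value, asset volatility, debt face 41.6574 — which is the structural model's domain.

framework: Merton structural credit model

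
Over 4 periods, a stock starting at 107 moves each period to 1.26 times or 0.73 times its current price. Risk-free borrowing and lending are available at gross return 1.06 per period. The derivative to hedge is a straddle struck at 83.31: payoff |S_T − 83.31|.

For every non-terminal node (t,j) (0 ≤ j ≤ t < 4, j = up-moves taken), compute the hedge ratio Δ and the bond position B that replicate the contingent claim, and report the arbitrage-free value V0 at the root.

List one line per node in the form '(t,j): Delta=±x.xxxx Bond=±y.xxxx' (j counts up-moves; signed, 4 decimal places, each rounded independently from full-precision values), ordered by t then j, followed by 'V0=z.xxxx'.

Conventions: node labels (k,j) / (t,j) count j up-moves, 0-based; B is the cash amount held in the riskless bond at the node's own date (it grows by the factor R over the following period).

Arbitrage-free pricing uses the up-move probability p* = (R−d)/(u−d) = 0.6226, discounting each step at R = 1.06.
Terminal payoffs: V(4,0)=52.9239, V(4,1)=30.8627, V(4,2)=7.2154, V(4,3)=72.9394, V(4,4)=186.3807
Node (3,0) S=41.6248: V=(p*·30.8627+(1−p*)·52.9239)/1.06=36.9695; Δ=(30.8627−52.9239)/(52.4473−30.3861)=-1.0000; B=V−Δ·S=78.5943
Node (3,1) S=71.8456: V=(p*·7.2154+(1−p*)·30.8627)/1.06=15.2254; Δ=(7.2154−30.8627)/(90.5254−52.4473)=-0.6210; B=V−Δ·S=59.8430
Node (3,2) S=124.0074: V=(p*·72.9394+(1−p*)·7.2154)/1.06=45.4131; Δ=(72.9394−7.2154)/(156.2494−90.5254)=1.0000; B=V−Δ·S=-78.5943
Node (3,3) S=214.0402: V=(p*·186.3807+(1−p*)·72.9394)/1.06=135.4459; Δ=(186.3807−72.9394)/(269.6907−156.2494)=1.0000; B=V−Δ·S=-78.5943
Node (2,0) S=57.0203: V=(p*·15.2254+(1−p*)·36.9695)/1.06=22.1045; Δ=(15.2254−36.9695)/(71.8456−41.6248)=-0.7195; B=V−Δ·S=63.1311
Node (2,1) S=98.4186: V=(p*·45.4131+(1−p*)·15.2254)/1.06=32.0958; Δ=(45.4131−15.2254)/(124.0074−71.8456)=0.5787; B=V−Δ·S=-24.8621
Node (2,2) S=169.8732: V=(p*·135.4459+(1−p*)·45.4131)/1.06=95.7276; Δ=(135.4459−45.4131)/(214.0402−124.0074)=1.0000; B=V−Δ·S=-74.1456
Node (1,0) S=78.1100: V=(p*·32.0958+(1−p*)·22.1045)/1.06=26.7221; Δ=(32.0958−22.1045)/(98.4186−57.0203)=0.2413; B=V−Δ·S=7.8706
Node (1,1) S=134.8200: V=(p*·95.7276+(1−p*)·32.0958)/1.06=67.6562; Δ=(95.7276−32.0958)/(169.8732−98.4186)=0.8905; B=V−Δ·S=-52.4038
Node (0,0) S=107.0000: V=(p*·67.6562+(1−p*)·26.7221)/1.06=49.2541; Δ=(67.6562−26.7221)/(134.8200−78.1100)=0.7218; B=V−Δ·S=-27.9800
As a check, the time-0 holding Δ(0,0)·S0 + B(0,0) comes to 49.2541 — exactly V0.

(0,0): Delta=0.7218 Bond=-27.9800
(1,0): Delta=0.2413 Bond=7.8706
(1,1): Delta=0.8905 Bond=-52.4038
(2,0): Delta=-0.7195 Bond=63.1311
(2,1): Delta=0.5787 Bond=-24.8621
(2,2): Delta=1.0000 Bond=-74.1456
(3,0): Delta=-1.0000 Bond=78.5943
(3,1): Delta=-0.6210 Bond=59.8430
(3,2): Delta=1.0000 Bond=-78.5943
(3,3): Delta=1.0000 Bond=-78.5943
V0=49.2541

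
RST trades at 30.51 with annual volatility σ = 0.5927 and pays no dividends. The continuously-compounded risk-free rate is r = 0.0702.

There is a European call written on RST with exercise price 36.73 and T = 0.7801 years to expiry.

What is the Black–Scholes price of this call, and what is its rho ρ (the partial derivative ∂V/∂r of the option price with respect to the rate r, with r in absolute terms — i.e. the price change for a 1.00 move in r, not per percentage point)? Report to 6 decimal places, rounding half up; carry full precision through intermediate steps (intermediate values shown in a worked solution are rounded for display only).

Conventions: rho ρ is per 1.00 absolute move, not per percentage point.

price = 4.812674
ρ = 8.259339

σ√T = 0.5927·√0.7801 = 0.523492
d₁ = (ln(S/K) + (r+σ²/2)T) / (σ√T) = (ln(30.51/36.73) + (0.0702+0.5927²/2)·0.7801) / 0.523492 = (-0.185539 + 0.191785) / 0.523492 = 0.011931
d₂ = d₁ − σ√T = 0.011931 − 0.523492 = -0.511561
e^{−rT} = 0.946709
N(d₁) = 0.504760,  N(d₂) = 0.304479
Call price V = S·N(d₁) − K·e^{−rT}·N(d₂) = 15.400213 − 10.587539 = 4.812674
ρ = K·T·e^{−rT}·N(d₂) = 8.259339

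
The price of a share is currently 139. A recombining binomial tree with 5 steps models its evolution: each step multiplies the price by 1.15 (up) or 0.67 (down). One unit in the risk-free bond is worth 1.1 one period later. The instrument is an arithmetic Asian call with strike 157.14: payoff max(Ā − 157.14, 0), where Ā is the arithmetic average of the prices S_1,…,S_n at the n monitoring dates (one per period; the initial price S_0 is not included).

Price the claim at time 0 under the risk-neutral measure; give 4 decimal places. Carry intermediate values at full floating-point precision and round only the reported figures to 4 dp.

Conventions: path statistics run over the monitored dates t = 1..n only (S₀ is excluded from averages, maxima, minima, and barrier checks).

price = 23.0086

Risk-neutral up-probability p* = (R−d)/(u−d) = (1.1−0.67)/(1.15−0.67) = 0.8958; the claim prices as the p*-weighted sum of path payoffs discounted by R^5.
Enumerate all 2^5 = 32 price paths (U = up ×1.15, D = down ×0.67); each path with k up-moves has probability p*^k·(1−p*)^(5−k).
DDDDD: Ā=48.8220, payoff=0.0000, prob=0.000012
UDDDD: Ā=83.7989, payoff=0.0000, prob=0.000105
DUDDD: Ā=70.4549, payoff=0.0000, prob=0.000105
UUDDD: Ā=120.9301, payoff=0.0000, prob=0.000907
DDUDD: Ā=61.5145, payoff=0.0000, prob=0.000105
UDUDD: Ā=105.5845, payoff=0.0000, prob=0.000907
DUUDD: Ā=92.2405, payoff=0.0000, prob=0.000907
UUUDD: Ā=158.3233, payoff=1.1833, prob=0.007801
DDDUD: Ā=55.5243, payoff=0.0000, prob=0.000105
UDDUD: Ā=95.3030, payoff=0.0000, prob=0.000907
DUDUD: Ā=81.9590, payoff=0.0000, prob=0.000907
UUDUD: Ā=140.6758, payoff=0.0000, prob=0.007801
DDUUD: Ā=73.0185, payoff=0.0000, prob=0.000907
UDUUD: Ā=125.3302, payoff=0.0000, prob=0.007801
DUUUD: Ā=111.9862, payoff=0.0000, prob=0.007801
UUUUD: Ā=192.2152, payoff=35.0752, prob=0.067087
DDDDU: Ā=51.5110, payoff=0.0000, prob=0.000105
UDDDU: Ā=88.4143, payoff=0.0000, prob=0.000907
DUDDU: Ā=75.0703, payoff=0.0000, prob=0.000907
UUDDU: Ā=128.8521, payoff=0.0000, prob=0.007801
DDUDU: Ā=66.1298, payoff=0.0000, prob=0.000907
UDUDU: Ā=113.5065, payoff=0.0000, prob=0.007801
DUUDU: Ā=100.1625, payoff=0.0000, prob=0.007801
UUUDU: Ā=171.9206, payoff=14.7806, prob=0.067087
DDDUU: Ā=60.1397, payoff=0.0000, prob=0.000907
UDDUU: Ā=103.2249, payoff=0.0000, prob=0.007801
DUDUU: Ā=89.8809, payoff=0.0000, prob=0.007801
UUDUU: Ā=154.2732, payoff=0.0000, prob=0.067087
DDUUU: Ā=80.9404, payoff=0.0000, prob=0.007801
UDUUU: Ā=138.9276, payoff=0.0000, prob=0.067087
DUUUU: Ā=125.5836, payoff=0.0000, prob=0.067087
UUUUU: Ā=215.5539, payoff=58.4139, prob=0.576947
Price = Σ prob·payoff / R^5 = 37.055657 / 1.610510 = 23.0086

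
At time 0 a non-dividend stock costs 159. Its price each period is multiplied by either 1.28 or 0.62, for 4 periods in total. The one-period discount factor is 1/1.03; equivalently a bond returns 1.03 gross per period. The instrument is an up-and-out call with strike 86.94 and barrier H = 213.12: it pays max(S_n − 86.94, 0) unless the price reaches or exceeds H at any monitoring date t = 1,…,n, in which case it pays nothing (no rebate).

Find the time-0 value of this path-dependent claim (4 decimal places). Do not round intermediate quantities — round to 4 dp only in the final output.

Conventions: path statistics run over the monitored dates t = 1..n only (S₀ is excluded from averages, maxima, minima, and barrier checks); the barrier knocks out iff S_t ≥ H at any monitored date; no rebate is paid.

No-arbitrage gives p* = (R−d)/(u−d) = 0.6212: enumerate every path, weight its payoff by its p*-probability, and discount by R^4.
Enumerate all 2^4 = 16 price paths (U = up ×1.28, D = down ×0.62); each path with k up-moves has probability p*^k·(1−p*)^(4−k).
DDDD: M=98.5800, payoff=0.0000, prob=0.020587
UDDD: M=203.5200, payoff=0.0000, prob=0.033762
DUDD: M=126.1824, payoff=0.0000, prob=0.033762
UUDD: M=260.5056, payoff=0.0000, prob=0.055370
DDUD: M=98.5800, payoff=0.0000, prob=0.033762
UDUD: M=203.5200, payoff=13.1984, prob=0.055370
DUUD: M=161.5135, payoff=13.1984, prob=0.055370
UUUD: M=333.4472, payoff=0.0000, prob=0.090806
DDDU: M=98.5800, payoff=0.0000, prob=0.033762
UDDU: M=203.5200, payoff=13.1984, prob=0.055370
DUDU: M=126.1824, payoff=13.1984, prob=0.055370
UUDU: M=260.5056, payoff=0.0000, prob=0.090806
DDUU: M=100.1384, payoff=13.1984, prob=0.055370
UDUU: M=206.7372, payoff=119.7972, prob=0.090806
DUUU: M=206.7372, payoff=119.7972, prob=0.090806
UUUU: M=426.8124, payoff=0.0000, prob=0.148922
Price = Σ prob·payoff / R^4 = 25.410624 / 1.125509 = 22.5770

price = 22.5770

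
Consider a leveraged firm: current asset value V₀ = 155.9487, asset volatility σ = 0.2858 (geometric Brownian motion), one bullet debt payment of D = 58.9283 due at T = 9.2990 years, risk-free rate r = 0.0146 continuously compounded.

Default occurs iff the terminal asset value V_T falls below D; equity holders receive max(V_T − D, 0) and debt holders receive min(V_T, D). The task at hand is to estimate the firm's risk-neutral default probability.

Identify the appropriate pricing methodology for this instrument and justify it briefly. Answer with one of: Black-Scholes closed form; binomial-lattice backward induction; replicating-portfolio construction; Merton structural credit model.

Key observation: the data describe a firm's assets (V₀ = 155.9487, GBM) and a single zero-coupon debt of face 58.9283, so credit quantities follow from equity-as-call in the structural model.

framework: Merton structural credit model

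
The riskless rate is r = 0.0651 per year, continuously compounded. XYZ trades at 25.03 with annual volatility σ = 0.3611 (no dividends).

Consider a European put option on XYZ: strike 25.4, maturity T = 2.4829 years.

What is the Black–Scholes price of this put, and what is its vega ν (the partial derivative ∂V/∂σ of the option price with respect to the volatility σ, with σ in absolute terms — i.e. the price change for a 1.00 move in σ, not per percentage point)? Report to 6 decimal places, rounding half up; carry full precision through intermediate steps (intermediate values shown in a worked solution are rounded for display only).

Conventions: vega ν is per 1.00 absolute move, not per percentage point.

σ√T = 0.3611·√2.4829 = 0.568993
d₁ = (ln(S/K) + (r+σ²/2)T) / (σ√T) = (ln(25.03/25.4) + (0.0651+0.3611²/2)·2.4829) / 0.568993 = (-0.014674 + 0.323513) / 0.568993 = 0.542782
d₂ = d₁ − σ√T = 0.542782 − 0.568993 = -0.026211
e^{−rT} = 0.850750
N(−d₁) = 0.293640,  N(−d₂) = 0.510456
Put price V = K·e^{−rT}·N(−d₂) − S·N(−d₁) = 11.030461 − 7.349807 = 3.680654
φ(d₁) = (1/√(2π))·e^{−d₁²/2} = 0.344299
ν = S·φ(d₁)·√T = 13.579264

price = 3.680654
ν = 13.579264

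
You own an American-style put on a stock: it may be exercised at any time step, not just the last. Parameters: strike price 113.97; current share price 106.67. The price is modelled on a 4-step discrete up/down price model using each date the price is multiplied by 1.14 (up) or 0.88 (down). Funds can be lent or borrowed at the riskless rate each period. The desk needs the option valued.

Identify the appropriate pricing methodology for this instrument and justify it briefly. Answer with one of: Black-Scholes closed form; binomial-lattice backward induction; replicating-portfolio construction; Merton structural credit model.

Key observation: an American put (K = 113.97, S₀ = 106.67) on a 4-date tree has no closed form — the optimal stopping decision is embedded and must be resolved recursively from expiry.

framework: binomial-lattice backward induction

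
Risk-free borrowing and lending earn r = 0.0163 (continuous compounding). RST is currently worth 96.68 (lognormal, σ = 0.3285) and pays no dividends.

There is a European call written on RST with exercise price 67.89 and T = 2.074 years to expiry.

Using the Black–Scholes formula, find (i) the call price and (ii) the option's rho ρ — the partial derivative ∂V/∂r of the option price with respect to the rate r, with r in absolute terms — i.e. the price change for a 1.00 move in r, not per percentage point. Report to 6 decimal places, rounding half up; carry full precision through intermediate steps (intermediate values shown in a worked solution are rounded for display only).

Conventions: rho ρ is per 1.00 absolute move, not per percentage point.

σ√T = 0.3285·√2.074 = 0.473086
d₁ = (ln(S/K) + (r+σ²/2)T) / (σ√T) = (ln(96.68/67.89) + (0.0163+0.3285²/2)·2.074) / 0.473086 = (0.353518 + 0.145711) / 0.473086 = 1.055261
d₂ = d₁ − σ√T = 1.055261 − 0.473086 = 0.582176
e^{−rT} = 0.966759
N(d₁) = 0.854347,  N(d₂) = 0.719776
Call price V = S·N(d₁) − K·e^{−rT}·N(d₂) = 82.598279 − 47.241235 = 35.357044
ρ = K·T·e^{−rT}·N(d₂) = 97.978322

price = 35.357044
ρ = 97.978322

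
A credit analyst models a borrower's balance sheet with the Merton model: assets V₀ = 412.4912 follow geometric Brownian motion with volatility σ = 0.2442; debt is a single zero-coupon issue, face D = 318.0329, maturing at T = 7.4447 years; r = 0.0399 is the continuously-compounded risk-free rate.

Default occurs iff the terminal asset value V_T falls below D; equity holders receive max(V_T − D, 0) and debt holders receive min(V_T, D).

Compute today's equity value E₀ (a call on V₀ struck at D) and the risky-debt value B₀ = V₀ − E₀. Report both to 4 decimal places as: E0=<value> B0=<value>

Apply the equity-as-call identities (strike 318.0329, horizon 7.4447 years):
d₁ = [ln(V₀/D) + (r + σ²/2)T] / (σ√T)
   = [ln(412.4912/318.0329) + (0.0399 + 0.5·0.2442²)·7.4447] / (0.2442·√7.4447)
   = [0.260060 + 0.519021] / 0.666299 = 1.169266
d₂ = d₁ − σ√T = 1.169266 − 0.666299 = 0.502967
N(d₁) = 0.878852,  N(d₂) = 0.692506,  e^(−rT) = 0.743012
E₀ = V₀·N(d₁) − D·e^(−rT)·N(d₂)
   = 412.4912·0.878852 − 318.0329·0.743012·0.692506 = 198.877908
B₀ = V₀ − E₀ = 412.4912 − 198.877908 = 213.613292

E0=198.8779 B0=213.6133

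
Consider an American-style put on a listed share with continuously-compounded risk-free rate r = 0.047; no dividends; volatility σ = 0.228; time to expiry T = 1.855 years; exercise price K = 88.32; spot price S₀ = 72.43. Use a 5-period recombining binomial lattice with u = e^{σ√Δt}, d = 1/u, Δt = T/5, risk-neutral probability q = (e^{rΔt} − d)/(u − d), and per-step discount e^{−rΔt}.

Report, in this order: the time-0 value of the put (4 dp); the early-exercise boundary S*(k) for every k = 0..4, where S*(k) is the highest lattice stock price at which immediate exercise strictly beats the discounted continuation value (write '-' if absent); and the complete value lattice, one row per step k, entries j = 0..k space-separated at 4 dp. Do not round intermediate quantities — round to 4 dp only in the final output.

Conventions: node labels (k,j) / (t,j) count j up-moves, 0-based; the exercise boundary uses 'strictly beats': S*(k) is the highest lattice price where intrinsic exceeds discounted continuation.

Δt=0.37100, u=1.14898, d=0.87034, q=0.52846, disc=e^(-rΔt)=0.98271
k=5 terminal: V=max(K-S,0) → 52.1493 40.5691 25.2815 5.0994 0.0000 0.0000
k=4: j=0 S=41.5594 intr=46.7606 cont=45.2339 V=46.7606[EX]; j=1 S=54.8648 intr=33.4552 cont=31.9285 V=33.4552[EX]; j=2 S=72.4300 intr=15.8900 cont=14.3633 V=15.8900[EX]; j=3 S=95.6188 intr=0.0000 cont=2.3630 V=2.3630[hold]; j=4 S=126.2315 intr=0.0000 cont=0.0000 V=0.0000[hold]  S*(4)=72.4300
k=3: j=0 S=47.7509 intr=40.5691 cont=39.0424 V=40.5691[EX]; j=1 S=63.0385 intr=25.2815 cont=23.7548 V=25.2815[EX]; j=2 S=83.2206 intr=5.0994 cont=8.5904 V=8.5904[hold]; j=3 S=109.8640 intr=0.0000 cont=1.0950 V=1.0950[hold]  S*(3)=63.0385
k=2: j=0 S=54.8648 intr=33.4552 cont=31.9285 V=33.4552[EX]; j=1 S=72.4300 intr=15.8900 cont=16.1763 V=16.1763[hold]; j=2 S=95.6188 intr=0.0000 cont=4.5493 V=4.5493[hold]  S*(2)=54.8648
k=1: j=0 S=63.0385 intr=25.2815 cont=23.9034 V=25.2815[EX]; j=1 S=83.2206 intr=5.0994 cont=9.8584 V=9.8584[hold]  S*(1)=63.0385
k=0: j=0 S=72.4300 intr=15.8900 cont=16.8348 V=16.8348[hold]  S*(0)=-

price = 16.8348
boundary = - 63.0385 54.8648 63.0385 72.4300
tree:
16.8348
25.2815 9.8584
33.4552 16.1763 4.5493
40.5691 25.2815 8.5904 1.0950
46.7606 33.4552 15.8900 2.3630 0.0000
52.1493 40.5691 25.2815 5.0994 0.0000 0.0000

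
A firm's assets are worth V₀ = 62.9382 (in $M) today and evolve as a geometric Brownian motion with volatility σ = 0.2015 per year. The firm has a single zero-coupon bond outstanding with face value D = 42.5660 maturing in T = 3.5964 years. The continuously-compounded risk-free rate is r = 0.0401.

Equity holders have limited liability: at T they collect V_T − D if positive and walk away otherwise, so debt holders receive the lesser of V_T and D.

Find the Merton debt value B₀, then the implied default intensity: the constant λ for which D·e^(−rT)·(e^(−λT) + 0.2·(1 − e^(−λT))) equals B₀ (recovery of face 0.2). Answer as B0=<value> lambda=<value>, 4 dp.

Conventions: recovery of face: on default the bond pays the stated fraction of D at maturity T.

Equity is a call on the firm's assets struck at D = 42.5660:
d₁ = [ln(V₀/D) + (r + σ²/2)T] / (σ√T)
   = [ln(62.9382/42.5660) + (0.0401 + 0.5·0.2015²)·3.5964] / (0.2015·√3.5964)
   = [0.391097 + 0.217227] / 0.382128 = 1.591937
d₂ = d₁ − σ√T = 1.591937 − 0.382128 = 1.209809
N(d₁) = 0.944301,  N(d₂) = 0.886824,  e^(−rT) = 0.865701
E₀ = V₀·N(d₁) − D·e^(−rT)·N(d₂)
   = 62.9382·0.944301 − 42.5660·0.865701·0.886824 = 26.753623
B₀ = V₀ − E₀ = 62.9382 − 26.753623 = 36.184577
e^(−λT) = (B₀·e^(rT)/D − 0.2)/(1 − 0.2) = (36.1846·1.155133/42.5660 − 0.2)/0.8 = 0.97744772
λ = −ln(0.97744772)/3.5964 = 0.006343

B0=36.1846 lambda=0.0063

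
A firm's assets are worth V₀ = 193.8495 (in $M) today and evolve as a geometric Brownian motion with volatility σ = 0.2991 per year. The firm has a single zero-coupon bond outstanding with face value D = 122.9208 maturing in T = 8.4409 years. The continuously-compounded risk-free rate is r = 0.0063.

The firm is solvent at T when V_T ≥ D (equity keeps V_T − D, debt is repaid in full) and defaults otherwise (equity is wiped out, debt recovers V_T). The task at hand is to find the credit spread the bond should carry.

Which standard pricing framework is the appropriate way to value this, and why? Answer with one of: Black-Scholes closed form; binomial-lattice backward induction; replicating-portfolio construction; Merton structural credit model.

framework: Merton structural credit model

Key observation: a levered firm with one bullet debt due at 8.4409 years is the canonical structural-credit setup: equity is a call on the firm's assets struck at the face value.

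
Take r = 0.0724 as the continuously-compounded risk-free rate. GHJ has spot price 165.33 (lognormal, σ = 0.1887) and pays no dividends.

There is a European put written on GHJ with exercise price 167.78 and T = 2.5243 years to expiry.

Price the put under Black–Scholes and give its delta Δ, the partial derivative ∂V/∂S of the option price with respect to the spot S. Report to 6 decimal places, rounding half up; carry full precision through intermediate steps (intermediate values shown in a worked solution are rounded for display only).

σ√T = 0.1887·√2.5243 = 0.299807
d₁ = (ln(S/K) + (r+σ²/2)T) / (σ√T) = (ln(165.33/167.78) + (0.0724+0.1887²/2)·2.5243) / 0.299807 = (-0.014710 + 0.227702) / 0.299807 = 0.710428
d₂ = d₁ − σ√T = 0.710428 − 0.299807 = 0.410620
e^{−rT} = 0.832969
N(−d₁) = 0.238720,  N(−d₂) = 0.340676
Put price V = K·e^{−rT}·N(−d₂) − S·N(−d₁) = 47.611275 − 39.467500 = 8.143775
Δ = −N(−d₁) = -0.238720

price = 8.143775
Δ = -0.238720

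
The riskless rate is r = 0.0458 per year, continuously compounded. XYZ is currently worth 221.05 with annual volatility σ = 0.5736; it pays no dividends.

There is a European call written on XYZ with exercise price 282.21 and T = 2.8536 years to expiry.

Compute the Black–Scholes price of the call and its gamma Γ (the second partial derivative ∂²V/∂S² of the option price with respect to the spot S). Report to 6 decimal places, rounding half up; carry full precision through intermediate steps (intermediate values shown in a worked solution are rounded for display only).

σ√T = 0.5736·√2.8536 = 0.968960
d₁ = (ln(S/K) + (r+σ²/2)T) / (σ√T) = (ln(221.05/282.21) + (0.0458+0.5736²/2)·2.8536) / 0.968960 = (-0.244263 + 0.600136) / 0.968960 = 0.367274
d₂ = d₁ − σ√T = 0.367274 − 0.968960 = -0.601686
e^{−rT} = 0.877485
N(d₁) = 0.643293,  N(d₂) = 0.273692
Call price V = S·N(d₁) − K·e^{−rT}·N(d₂) = 142.199850 − 67.775696 = 74.424153
φ(d₁) = (1/√(2π))·e^{−d₁²/2} = 0.372923
Γ = φ(d₁) / (S·σ·√T) = 0.001741

price = 74.424153
Γ = 0.001741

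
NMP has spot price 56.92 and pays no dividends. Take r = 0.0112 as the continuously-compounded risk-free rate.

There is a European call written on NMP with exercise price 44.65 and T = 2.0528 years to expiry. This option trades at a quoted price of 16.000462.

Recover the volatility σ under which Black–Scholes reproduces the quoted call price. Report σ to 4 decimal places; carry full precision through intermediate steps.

sigma = 0.2668

At σ = 0.2668 the Black–Scholes value reproduces the quote:
σ√T = 0.2668·√2.0528 = 0.382260
d₁ = (ln(S/K) + (r+σ²/2)T) / (σ√T) = (ln(56.92/44.65) + (0.0112+0.2668²/2)·2.0528) / 0.382260 = (0.242792 + 0.096053) / 0.382260 = 0.886426
d₂ = d₁ − σ√T = 0.886426 − 0.382260 = 0.504165
e^{−rT} = 0.977271
N(d₁) = 0.812306,  N(d₂) = 0.692927
V = S·N(d₁) − K·e^{−rT}·N(d₂) = 46.236451 − 30.235989 = 16.000462 (the observed quote) — the price is monotone increasing in volatility, hence this σ is the only solution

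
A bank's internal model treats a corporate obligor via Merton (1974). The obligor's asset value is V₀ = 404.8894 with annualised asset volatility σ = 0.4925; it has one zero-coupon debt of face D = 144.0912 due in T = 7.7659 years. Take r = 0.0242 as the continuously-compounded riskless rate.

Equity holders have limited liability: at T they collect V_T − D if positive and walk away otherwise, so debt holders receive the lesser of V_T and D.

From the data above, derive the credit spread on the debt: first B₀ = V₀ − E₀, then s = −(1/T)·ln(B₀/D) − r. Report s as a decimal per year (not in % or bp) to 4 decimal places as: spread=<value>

Apply the equity-as-call identities (strike 144.0912, horizon 7.7659 years):
d₁ = [ln(V₀/D) + (r + σ²/2)T] / (σ√T)
   = [ln(404.8894/144.0912) + (0.0242 + 0.5·0.4925²)·7.7659] / (0.4925·√7.7659)
   = [1.033168 + 1.129769] / 1.372468 = 1.575947
d₂ = d₁ − σ√T = 1.575947 − 1.372468 = 0.203479
N(d₁) = 0.942481,  N(d₂) = 0.580620,  e^(−rT) = 0.828669
E₀ = V₀·N(d₁) − D·e^(−rT)·N(d₂)
   = 404.8894·0.942481 − 144.0912·0.828669·0.580620 = 312.272310
B₀ = V₀ − E₀ = 404.8894 − 312.272310 = 92.617090
spread = −(1/T)·ln(B₀/D) − r = −(1/7.7659)·ln(92.617090/144.0912) − 0.0242 = 0.03271198

spread=0.0327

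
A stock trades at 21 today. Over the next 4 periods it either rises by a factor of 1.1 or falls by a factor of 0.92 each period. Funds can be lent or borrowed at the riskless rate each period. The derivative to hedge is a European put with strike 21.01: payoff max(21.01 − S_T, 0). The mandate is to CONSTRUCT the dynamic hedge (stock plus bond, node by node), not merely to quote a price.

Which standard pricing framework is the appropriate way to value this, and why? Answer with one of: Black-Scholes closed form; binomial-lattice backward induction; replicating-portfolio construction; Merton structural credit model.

Key observation: what is demanded is not a single number but the (Δ, B) position at each node of the 1.1/0.92 tree starting at 21; constructing those positions is the replicating-portfolio method.

framework: replicating-portfolio construction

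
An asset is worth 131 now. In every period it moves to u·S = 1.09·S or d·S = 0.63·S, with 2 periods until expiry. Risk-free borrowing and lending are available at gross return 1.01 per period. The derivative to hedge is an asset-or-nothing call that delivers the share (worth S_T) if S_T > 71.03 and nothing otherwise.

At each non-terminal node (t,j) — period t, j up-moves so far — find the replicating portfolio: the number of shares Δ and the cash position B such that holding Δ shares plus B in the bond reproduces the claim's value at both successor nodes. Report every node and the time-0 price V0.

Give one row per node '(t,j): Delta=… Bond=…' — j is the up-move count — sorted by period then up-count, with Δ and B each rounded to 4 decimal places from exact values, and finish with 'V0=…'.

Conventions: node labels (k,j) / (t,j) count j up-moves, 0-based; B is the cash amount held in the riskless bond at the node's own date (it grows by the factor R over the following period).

Arbitrage-free pricing uses the up-move probability p* = (R−d)/(u−d) = 0.8261, discounting each step at R = 1.01.
Terminal payoffs: V(2,0)=0.0000, V(2,1)=89.9577, V(2,2)=155.6411
  t=1,j=0: stock 82.5300 → up 89.9577 (V=89.9577), down 51.9939 (V=0.0000). Price 73.5771; hedge Δ=2.3696, bond B=-121.9831.
  t=1,j=1: stock 142.7900 → up 155.6411 (V=155.6411), down 89.9577 (V=89.9577). Price 142.7900; hedge Δ=1.0000, bond B=0.0000.
  t=0,j=0: stock 131.0000 → up 142.7900 (V=142.7900), down 82.5300 (V=73.5771). Price 129.4584; hedge Δ=1.1486, bond B=-21.0044.
As a check, the time-0 holding Δ(0,0)·S0 + B(0,0) comes to 129.4584 — exactly V0.

(0,0): Delta=1.1486 Bond=-21.0044
(1,0): Delta=2.3696 Bond=-121.9831
(1,1): Delta=1.0000 Bond=0.0000
V0=129.4584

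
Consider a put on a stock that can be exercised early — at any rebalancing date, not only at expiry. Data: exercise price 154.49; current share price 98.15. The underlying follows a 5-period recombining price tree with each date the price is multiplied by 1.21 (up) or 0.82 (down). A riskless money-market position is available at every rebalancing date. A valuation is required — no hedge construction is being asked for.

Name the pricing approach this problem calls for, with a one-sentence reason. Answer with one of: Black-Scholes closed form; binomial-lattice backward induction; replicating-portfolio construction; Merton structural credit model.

Key observation: an American put (K = 154.49, S₀ = 98.15) on a 5-date tree has no closed form — the optimal stopping decision is embedded and must be resolved recursively from expiry.

framework: binomial-lattice backward induction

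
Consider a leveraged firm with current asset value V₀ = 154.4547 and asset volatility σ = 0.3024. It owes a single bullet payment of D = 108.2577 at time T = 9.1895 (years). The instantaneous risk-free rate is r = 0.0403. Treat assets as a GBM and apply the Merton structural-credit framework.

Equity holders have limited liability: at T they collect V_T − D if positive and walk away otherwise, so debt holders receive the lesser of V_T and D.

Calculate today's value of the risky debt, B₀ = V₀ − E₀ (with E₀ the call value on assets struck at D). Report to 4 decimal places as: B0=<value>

B0=63.4527

Apply the equity-as-call identities (strike 108.2577, horizon 9.1895 years):
d₁ = [ln(V₀/D) + (r + σ²/2)T] / (σ√T)
   = [ln(154.4547/108.2577) + (0.0403 + 0.5·0.3024²)·9.1895] / (0.3024·√9.1895)
   = [0.355386 + 0.790507] / 0.916701 = 1.250019
d₂ = d₁ − σ√T = 1.250019 − 0.916701 = 0.333318
N(d₁) = 0.894354,  N(d₂) = 0.630553,  e^(−rT) = 0.690502
E₀ = V₀·N(d₁) − D·e^(−rT)·N(d₂)
   = 154.4547·0.894354 − 108.2577·0.690502·0.630553 = 91.001966
B₀ = V₀ − E₀ = 154.4547 − 91.001966 = 63.452734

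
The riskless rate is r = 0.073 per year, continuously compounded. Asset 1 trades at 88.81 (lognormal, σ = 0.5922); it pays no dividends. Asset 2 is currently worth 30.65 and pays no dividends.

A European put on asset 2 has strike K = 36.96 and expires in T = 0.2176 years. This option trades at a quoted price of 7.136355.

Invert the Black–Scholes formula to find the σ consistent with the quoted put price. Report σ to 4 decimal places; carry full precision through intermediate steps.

At σ = 0.5746 the Black–Scholes value reproduces the quote:
σ√T = 0.5746·√0.2176 = 0.268037
d₁ = (ln(S/K) + (r+σ²/2)T) / (σ√T) = (ln(30.65/36.96) + (0.073+0.5746²/2)·0.2176) / 0.268037 = (-0.187204 + 0.051807) / 0.268037 = -0.505142
d₂ = d₁ − σ√T = -0.505142 − 0.268037 = -0.773179
e^{−rT} = 0.984241
N(−d₁) = 0.693270,  N(−d₂) = 0.780292
V = K·e^{−rT}·N(−d₂) − S·N(−d₁) = 28.385093 − 21.248738 = 7.136355 (matching the quote); vega is positive throughout, so no other σ reproduces this price

sigma = 0.5746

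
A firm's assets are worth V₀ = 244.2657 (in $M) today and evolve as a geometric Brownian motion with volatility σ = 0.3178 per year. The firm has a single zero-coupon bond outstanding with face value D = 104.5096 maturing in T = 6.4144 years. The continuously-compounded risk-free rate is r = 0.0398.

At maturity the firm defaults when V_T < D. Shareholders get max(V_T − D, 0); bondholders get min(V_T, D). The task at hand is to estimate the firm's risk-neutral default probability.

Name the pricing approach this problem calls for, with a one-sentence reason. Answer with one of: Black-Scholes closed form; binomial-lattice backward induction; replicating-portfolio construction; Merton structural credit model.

Key observation: a levered firm with one bullet debt due at 6.4144 years is the canonical structural-credit setup: equity is a call on the firm's assets struck at the face value.

framework: Merton structural credit model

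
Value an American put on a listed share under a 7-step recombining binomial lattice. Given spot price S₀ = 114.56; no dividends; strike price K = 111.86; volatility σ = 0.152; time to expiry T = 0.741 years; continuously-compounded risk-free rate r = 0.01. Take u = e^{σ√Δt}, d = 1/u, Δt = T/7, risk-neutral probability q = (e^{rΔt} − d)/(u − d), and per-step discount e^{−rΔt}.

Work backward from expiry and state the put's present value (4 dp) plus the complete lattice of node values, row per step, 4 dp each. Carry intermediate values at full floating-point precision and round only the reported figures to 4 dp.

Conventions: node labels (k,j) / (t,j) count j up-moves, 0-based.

price = 4.4751
tree:
4.4751
6.6616 2.2836
9.6204 3.6974 0.8652
13.3970 5.8390 1.5494 0.1783
17.8612 8.9316 2.7383 0.3559 0.0000
22.3968 13.0957 4.7588 0.7101 0.0000 0.0000
26.7135 17.8612 8.0886 1.4170 0.0000 0.0000 0.0000
30.8219 22.3968 13.0957 2.8277 0.0000 0.0000 0.0000 0.0000

Δt=0.10586  u=1.05070  d=0.95175  q=0.49834  discount=0.99894
step 7 (expiry): payoffs max(K−S,0) = 30.8219 22.3968 13.0957 2.8277 0.0000 0.0000 0.0000 0.0000
k=6: (k=6,j=0): S=85.1465, K−S=26.7135, hold=26.5952 ⇒ V=26.7135 exercise | (k=6,j=1): S=93.9988, K−S=17.8612, hold=17.7429 ⇒ V=17.8612 exercise | (k=6,j=2): S=103.7714, K−S=8.0886, hold=7.9703 ⇒ V=8.0886 exercise | (k=6,j=3): S=114.5600, K−S=0.0000, hold=1.4170 ⇒ V=1.4170 continue | (k=6,j=4): S=126.4703, K−S=0.0000, hold=0.0000 ⇒ V=0.0000 continue | (k=6,j=5): S=139.6188, K−S=0.0000, hold=0.0000 ⇒ V=0.0000 continue | (k=6,j=6): S=154.1343, K−S=0.0000, hold=0.0000 ⇒ V=0.0000 continue
k=5: (k=5,j=0): S=89.4632, K−S=22.3968, hold=22.2784 ⇒ V=22.3968 exercise | (k=5,j=1): S=98.7643, K−S=13.0957, hold=12.9774 ⇒ V=13.0957 exercise | (k=5,j=2): S=109.0323, K−S=2.8277, hold=4.7588 ⇒ V=4.7588 continue | (k=5,j=3): S=120.3679, K−S=0.0000, hold=0.7101 ⇒ V=0.7101 continue | (k=5,j=4): S=132.8820, K−S=0.0000, hold=0.0000 ⇒ V=0.0000 continue | (k=5,j=5): S=146.6971, K−S=0.0000, hold=0.0000 ⇒ V=0.0000 continue
k=4: (k=4,j=0): S=93.9988, K−S=17.8612, hold=17.7429 ⇒ V=17.8612 exercise | (k=4,j=1): S=103.7714, K−S=8.0886, hold=8.9316 ⇒ V=8.9316 continue | (k=4,j=2): S=114.5600, K−S=0.0000, hold=2.7383 ⇒ V=2.7383 continue | (k=4,j=3): S=126.4703, K−S=0.0000, hold=0.3559 ⇒ V=0.3559 continue | (k=4,j=4): S=139.6188, K−S=0.0000, hold=0.0000 ⇒ V=0.0000 continue
k=3: (k=3,j=0): S=98.7643, K−S=13.0957, hold=13.3970 ⇒ V=13.3970 continue | (k=3,j=1): S=109.0323, K−S=2.8277, hold=5.8390 ⇒ V=5.8390 continue | (k=3,j=2): S=120.3679, K−S=0.0000, hold=1.5494 ⇒ V=1.5494 continue | (k=3,j=3): S=132.8820, K−S=0.0000, hold=0.1783 ⇒ V=0.1783 continue
k=2: (k=2,j=0): S=103.7714, K−S=8.0886, hold=9.6204 ⇒ V=9.6204 continue | (k=2,j=1): S=114.5600, K−S=0.0000, hold=3.6974 ⇒ V=3.6974 continue | (k=2,j=2): S=126.4703, K−S=0.0000, hold=0.8652 ⇒ V=0.8652 continue
k=1: (k=1,j=0): S=109.0323, K−S=2.8277, hold=6.6616 ⇒ V=6.6616 continue | (k=1,j=1): S=120.3679, K−S=0.0000, hold=2.2836 ⇒ V=2.2836 continue
k=0: (k=0,j=0): S=114.5600, K−S=0.0000, hold=4.4751 ⇒ V=4.4751 continue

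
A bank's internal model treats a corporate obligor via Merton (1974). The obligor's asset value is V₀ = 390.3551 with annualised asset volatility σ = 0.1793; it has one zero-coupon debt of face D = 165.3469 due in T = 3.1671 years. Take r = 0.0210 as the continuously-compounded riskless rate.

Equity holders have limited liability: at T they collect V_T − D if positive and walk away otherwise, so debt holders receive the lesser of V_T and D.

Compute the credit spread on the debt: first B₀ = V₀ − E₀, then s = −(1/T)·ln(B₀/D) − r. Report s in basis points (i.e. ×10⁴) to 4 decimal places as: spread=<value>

With assets at 390.3551 and a single debt payment of 165.3469 at 3.1671 years:
d₁ = [ln(V₀/D) + (r + σ²/2)T] / (σ√T)
   = [ln(390.3551/165.3469) + (0.0210 + 0.5·0.1793²)·3.1671] / (0.1793·√3.1671)
   = [0.859011 + 0.117418] / 0.319089 = 3.060057
d₂ = d₁ − σ√T = 3.060057 − 0.319089 = 2.740968
N(d₁) = 0.998894,  N(d₂) = 0.996937,  e^(−rT) = 0.935654
E₀ = V₀·N(d₁) − D·e^(−rT)·N(d₂)
   = 390.3551·0.998894 − 165.3469·0.935654·0.996937 = 235.689484
B₀ = V₀ − E₀ = 390.3551 − 235.689484 = 154.665616
spread = −(1/T)·ln(B₀/D) − r = −(1/3.1671)·ln(154.665616/165.3469) − 0.0210 = 0.00008561
in basis points: 0.00008561 × 10⁴ = 0.8561 bp

spread=0.8561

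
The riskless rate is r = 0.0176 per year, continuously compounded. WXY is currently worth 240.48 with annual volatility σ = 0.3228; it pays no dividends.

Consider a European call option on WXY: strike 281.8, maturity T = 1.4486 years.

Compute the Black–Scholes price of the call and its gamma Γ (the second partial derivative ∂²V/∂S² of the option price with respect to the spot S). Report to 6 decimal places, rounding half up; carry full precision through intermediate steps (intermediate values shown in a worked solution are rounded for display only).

price = 24.834426
Γ = 0.004223

σ√T = 0.3228·√1.4486 = 0.388515
d₁ = (ln(S/K) + (r+σ²/2)T) / (σ√T) = (ln(240.48/281.8) + (0.0176+0.3228²/2)·1.4486) / 0.388515 = (-0.158561 + 0.100967) / 0.388515 = -0.148240
d₂ = d₁ − σ√T = -0.148240 − 0.388515 = -0.536755
e^{−rT} = 0.974827
N(d₁) = 0.441077,  N(d₂) = 0.295719
Call price V = S·N(d₁) − K·e^{−rT}·N(d₂) = 106.070143 − 81.235717 = 24.834426
φ(d₁) = (1/√(2π))·e^{−d₁²/2} = 0.394583
Γ = φ(d₁) / (S·σ·√T) = 0.004223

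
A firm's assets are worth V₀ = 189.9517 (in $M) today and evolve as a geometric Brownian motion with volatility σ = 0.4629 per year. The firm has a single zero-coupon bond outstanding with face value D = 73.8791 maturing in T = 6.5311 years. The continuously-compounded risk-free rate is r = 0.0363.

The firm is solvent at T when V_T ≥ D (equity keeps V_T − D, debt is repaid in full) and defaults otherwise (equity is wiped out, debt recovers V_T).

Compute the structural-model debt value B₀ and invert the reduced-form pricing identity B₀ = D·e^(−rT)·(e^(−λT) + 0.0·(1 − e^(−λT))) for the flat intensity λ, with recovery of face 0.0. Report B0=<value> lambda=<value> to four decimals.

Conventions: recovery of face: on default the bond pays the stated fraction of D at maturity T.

B0=48.9734 lambda=0.0267

With assets at 189.9517 and a single debt payment of 73.8791 at 6.5311 years:
d₁ = [ln(V₀/D) + (r + σ²/2)T] / (σ√T)
   = [ln(189.9517/73.8791) + (0.0363 + 0.5·0.4629²)·6.5311] / (0.4629·√6.5311)
   = [0.944340 + 0.936809] / 1.182988 = 1.590168
d₂ = d₁ − σ√T = 1.590168 − 1.182988 = 0.407179
N(d₁) = 0.944101,  N(d₂) = 0.658062,  e^(−rT) = 0.788929
E₀ = V₀·N(d₁) − D·e^(−rT)·N(d₂)
   = 189.9517·0.944101 − 73.8791·0.788929·0.658062 = 140.978301
B₀ = V₀ − E₀ = 189.9517 − 140.978301 = 48.973399
e^(−λT) = (B₀·e^(rT)/D − 0)/(1 − 0) = (48.9734·1.267541/73.8791 − 0)/1 = 0.84023493
λ = −ln(0.84023493)/6.5311 = 0.026653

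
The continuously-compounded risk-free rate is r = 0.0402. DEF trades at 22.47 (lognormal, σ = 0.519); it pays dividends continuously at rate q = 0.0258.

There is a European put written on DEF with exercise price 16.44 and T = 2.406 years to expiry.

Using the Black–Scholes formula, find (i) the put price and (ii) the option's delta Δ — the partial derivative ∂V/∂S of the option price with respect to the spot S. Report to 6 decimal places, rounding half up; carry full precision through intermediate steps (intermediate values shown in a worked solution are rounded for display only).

σ√T = 0.519·√2.406 = 0.805036
d₁ = (ln(S/K) + (r−q+σ²/2)T) / (σ√T) = (ln(22.47/16.44) + (0.0402−0.0258+0.519²/2)·2.406) / 0.805036 = (0.312464 + 0.358688) / 0.805036 = 0.833691
d₂ = d₁ − σ√T = 0.833691 − 0.805036 = 0.028656
e^{−rT} = 0.907809
e^{−qT} = 0.939813
N(−d₁) = 0.202227,  N(−d₂) = 0.488570
Put price V = K·e^{−rT}·N(−d₂) − S·e^{−qT}·N(−d₁) = 7.291599 − 4.270556 = 3.021043
Δ = −e^{−qT}·N(−d₁) = -0.190056

price = 3.021043
Δ = -0.190056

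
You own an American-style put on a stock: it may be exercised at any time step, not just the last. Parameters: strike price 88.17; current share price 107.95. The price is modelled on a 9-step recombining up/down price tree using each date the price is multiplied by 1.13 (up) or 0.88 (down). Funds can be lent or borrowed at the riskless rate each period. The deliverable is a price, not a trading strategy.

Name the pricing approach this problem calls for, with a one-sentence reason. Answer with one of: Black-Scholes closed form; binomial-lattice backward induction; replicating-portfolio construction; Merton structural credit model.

Key observation: the exercise right at every one of the 9 steps is what matters: each node needs max(88.17 − S, continuation), which only the stepwise tree valuation starting from spot 107.95 delivers.

framework: binomial-lattice backward induction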